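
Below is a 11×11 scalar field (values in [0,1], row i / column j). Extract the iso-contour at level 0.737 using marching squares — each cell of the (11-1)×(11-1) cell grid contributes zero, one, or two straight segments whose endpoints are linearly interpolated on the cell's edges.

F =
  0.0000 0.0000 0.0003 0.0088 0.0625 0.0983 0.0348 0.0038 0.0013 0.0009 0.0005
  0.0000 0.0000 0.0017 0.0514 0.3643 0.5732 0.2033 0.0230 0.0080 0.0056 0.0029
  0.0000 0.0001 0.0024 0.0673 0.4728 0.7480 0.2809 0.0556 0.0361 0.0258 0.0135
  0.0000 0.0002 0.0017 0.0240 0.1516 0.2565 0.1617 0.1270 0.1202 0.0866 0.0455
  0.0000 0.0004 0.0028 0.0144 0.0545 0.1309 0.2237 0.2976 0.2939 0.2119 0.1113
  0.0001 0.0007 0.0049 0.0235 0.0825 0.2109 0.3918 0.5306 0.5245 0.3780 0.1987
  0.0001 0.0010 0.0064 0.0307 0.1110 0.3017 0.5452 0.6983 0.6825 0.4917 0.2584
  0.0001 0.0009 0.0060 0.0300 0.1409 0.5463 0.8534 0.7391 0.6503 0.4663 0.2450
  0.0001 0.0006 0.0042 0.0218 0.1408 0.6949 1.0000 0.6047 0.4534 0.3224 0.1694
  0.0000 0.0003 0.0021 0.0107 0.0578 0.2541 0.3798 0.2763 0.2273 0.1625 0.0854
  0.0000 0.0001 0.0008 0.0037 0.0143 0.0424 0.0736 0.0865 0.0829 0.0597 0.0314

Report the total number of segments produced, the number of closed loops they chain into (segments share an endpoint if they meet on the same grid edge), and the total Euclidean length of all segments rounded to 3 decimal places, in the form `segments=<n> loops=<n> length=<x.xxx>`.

segments=12 loops=2 length=5.792

cell (1,4): code 0100 → (1.937,5.000)–(2.000,4.960)
cell (1,5): code 1000 → (2.000,5.024)–(1.937,5.000)
cell (2,4): code 0010 → (2.000,4.960)–(2.022,5.000)
cell (2,5): code 0001 → (2.022,5.000)–(2.000,5.024)
cell (6,5): code 0100 → (6.622,6.000)–(7.000,5.621)
cell (6,6): code 1100 → (6.949,7.000)–(6.622,6.000)
cell (6,7): code 1000 → (7.000,7.024)–(6.949,7.000)
cell (7,5): code 0110 → (7.000,5.621)–(8.000,5.138)
cell (7,6): code 1011 → (8.000,6.665)–(7.016,7.000)
cell (7,7): code 0001 → (7.016,7.000)–(7.000,7.024)
cell (8,5): code 0010 → (8.000,5.138)–(8.424,6.000)
cell (8,6): code 0001 → (8.424,6.000)–(8.000,6.665)
total: 12 segments, chained into 2 closed loop(s), length Σ = 5.791843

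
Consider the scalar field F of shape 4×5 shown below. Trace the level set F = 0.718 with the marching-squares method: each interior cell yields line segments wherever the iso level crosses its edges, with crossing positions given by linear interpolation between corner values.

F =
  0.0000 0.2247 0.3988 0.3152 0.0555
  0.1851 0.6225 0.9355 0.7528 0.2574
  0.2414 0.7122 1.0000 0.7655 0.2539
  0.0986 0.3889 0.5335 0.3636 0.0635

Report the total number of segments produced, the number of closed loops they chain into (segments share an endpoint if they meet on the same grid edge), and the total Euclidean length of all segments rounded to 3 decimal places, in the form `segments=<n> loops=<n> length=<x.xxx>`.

cell (0,1): code 0100 → (0.595,2.000)–(1.000,1.305)
cell (0,2): code 1100 → (0.920,3.000)–(0.595,2.000)
cell (0,3): code 1000 → (1.000,3.070)–(0.920,3.000)
cell (1,1): code 0110 → (1.000,1.305)–(2.000,1.020)
cell (1,3): code 1001 → (2.000,3.093)–(1.000,3.070)
cell (2,1): code 0010 → (2.000,1.020)–(2.605,2.000)
cell (2,2): code 0011 → (2.605,2.000)–(2.118,3.000)
cell (2,3): code 0001 → (2.118,3.000)–(2.000,3.093)
total: 8 segments, chained into 1 closed loop(s), length Σ = 6.415899

segments=8 loops=1 length=6.416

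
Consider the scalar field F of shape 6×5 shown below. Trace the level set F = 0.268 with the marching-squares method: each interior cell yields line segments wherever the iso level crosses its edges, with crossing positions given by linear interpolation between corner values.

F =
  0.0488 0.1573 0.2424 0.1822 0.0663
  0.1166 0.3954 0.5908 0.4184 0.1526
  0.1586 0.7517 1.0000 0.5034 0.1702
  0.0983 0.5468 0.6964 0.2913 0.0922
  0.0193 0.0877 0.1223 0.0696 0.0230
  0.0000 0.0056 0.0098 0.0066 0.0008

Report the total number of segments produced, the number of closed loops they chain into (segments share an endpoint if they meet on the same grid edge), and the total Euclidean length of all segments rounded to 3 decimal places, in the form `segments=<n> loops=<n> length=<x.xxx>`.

segments=12 loops=1 length=11.146

cell (0,0): code 0100 → (0.465,1.000)–(1.000,0.543)
cell (0,1): code 1100 → (0.073,2.000)–(0.465,1.000)
cell (0,2): code 1100 → (0.363,3.000)–(0.073,2.000)
cell (0,3): code 1000 → (1.000,3.566)–(0.363,3.000)
cell (1,0): code 0110 → (1.000,0.543)–(2.000,0.184)
cell (1,3): code 1001 → (2.000,3.706)–(1.000,3.566)
cell (2,0): code 0110 → (2.000,0.184)–(3.000,0.378)
cell (2,3): code 1001 → (3.000,3.117)–(2.000,3.706)
cell (3,0): code 0010 → (3.000,0.378)–(3.607,1.000)
cell (3,1): code 0011 → (3.607,1.000)–(3.746,2.000)
cell (3,2): code 0011 → (3.746,2.000)–(3.105,3.000)
cell (3,3): code 0001 → (3.105,3.000)–(3.000,3.117)
total: 12 segments, chained into 1 closed loop(s), length Σ = 11.145909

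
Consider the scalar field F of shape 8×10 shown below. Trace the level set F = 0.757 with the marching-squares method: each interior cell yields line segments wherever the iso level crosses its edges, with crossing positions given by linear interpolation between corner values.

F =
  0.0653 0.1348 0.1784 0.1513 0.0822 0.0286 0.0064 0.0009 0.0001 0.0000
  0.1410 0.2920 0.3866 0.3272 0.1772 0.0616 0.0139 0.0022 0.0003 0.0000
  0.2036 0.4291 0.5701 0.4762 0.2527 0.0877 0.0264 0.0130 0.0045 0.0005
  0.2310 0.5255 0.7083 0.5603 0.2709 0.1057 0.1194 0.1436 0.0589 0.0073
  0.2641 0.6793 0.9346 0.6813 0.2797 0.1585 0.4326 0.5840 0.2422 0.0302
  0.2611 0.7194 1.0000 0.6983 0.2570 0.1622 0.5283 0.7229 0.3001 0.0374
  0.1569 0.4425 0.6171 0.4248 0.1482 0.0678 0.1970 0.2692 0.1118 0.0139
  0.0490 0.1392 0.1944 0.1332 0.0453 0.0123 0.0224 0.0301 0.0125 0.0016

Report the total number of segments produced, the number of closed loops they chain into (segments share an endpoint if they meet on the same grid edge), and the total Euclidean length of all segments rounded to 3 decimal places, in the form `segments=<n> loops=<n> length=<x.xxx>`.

cell (3,1): code 0100 → (3.215,2.000)–(4.000,1.304)
cell (3,2): code 1000 → (4.000,2.701)–(3.215,2.000)
cell (4,1): code 0110 → (4.000,1.304)–(5.000,1.134)
cell (4,2): code 1001 → (5.000,2.805)–(4.000,2.701)
cell (5,1): code 0010 → (5.000,1.134)–(5.635,2.000)
cell (5,2): code 0001 → (5.635,2.000)–(5.000,2.805)
total: 6 segments, chained into 1 closed loop(s), length Σ = 6.220011

segments=6 loops=1 length=6.220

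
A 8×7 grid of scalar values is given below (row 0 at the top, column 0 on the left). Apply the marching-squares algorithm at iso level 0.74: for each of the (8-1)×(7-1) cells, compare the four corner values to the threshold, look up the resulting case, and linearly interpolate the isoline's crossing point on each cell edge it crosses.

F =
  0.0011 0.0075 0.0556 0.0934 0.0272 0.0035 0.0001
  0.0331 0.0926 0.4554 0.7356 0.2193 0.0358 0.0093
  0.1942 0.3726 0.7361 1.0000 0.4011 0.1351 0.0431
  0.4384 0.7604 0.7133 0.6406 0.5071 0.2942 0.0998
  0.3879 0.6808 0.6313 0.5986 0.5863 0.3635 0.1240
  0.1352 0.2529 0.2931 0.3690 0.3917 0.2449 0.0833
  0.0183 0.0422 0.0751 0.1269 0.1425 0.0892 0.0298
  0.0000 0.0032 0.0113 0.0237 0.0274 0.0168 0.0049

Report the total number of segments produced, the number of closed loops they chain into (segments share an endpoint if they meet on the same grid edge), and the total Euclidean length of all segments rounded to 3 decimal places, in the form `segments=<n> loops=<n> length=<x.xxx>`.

cell (1,2): code 0100 → (1.017,3.000)–(2.000,2.015)
cell (1,3): code 1000 → (2.000,3.434)–(1.017,3.000)
cell (2,0): code 0100 → (2.947,1.000)–(3.000,0.937)
cell (2,1): code 1000 → (3.000,1.433)–(2.947,1.000)
cell (2,2): code 0010 → (2.000,2.015)–(2.723,3.000)
cell (2,3): code 0001 → (2.723,3.000)–(2.000,3.434)
cell (3,0): code 0010 → (3.000,0.937)–(3.256,1.000)
cell (3,1): code 0001 → (3.256,1.000)–(3.000,1.433)
total: 8 segments, chained into 2 closed loop(s), length Σ = 5.818820

segments=8 loops=2 length=5.819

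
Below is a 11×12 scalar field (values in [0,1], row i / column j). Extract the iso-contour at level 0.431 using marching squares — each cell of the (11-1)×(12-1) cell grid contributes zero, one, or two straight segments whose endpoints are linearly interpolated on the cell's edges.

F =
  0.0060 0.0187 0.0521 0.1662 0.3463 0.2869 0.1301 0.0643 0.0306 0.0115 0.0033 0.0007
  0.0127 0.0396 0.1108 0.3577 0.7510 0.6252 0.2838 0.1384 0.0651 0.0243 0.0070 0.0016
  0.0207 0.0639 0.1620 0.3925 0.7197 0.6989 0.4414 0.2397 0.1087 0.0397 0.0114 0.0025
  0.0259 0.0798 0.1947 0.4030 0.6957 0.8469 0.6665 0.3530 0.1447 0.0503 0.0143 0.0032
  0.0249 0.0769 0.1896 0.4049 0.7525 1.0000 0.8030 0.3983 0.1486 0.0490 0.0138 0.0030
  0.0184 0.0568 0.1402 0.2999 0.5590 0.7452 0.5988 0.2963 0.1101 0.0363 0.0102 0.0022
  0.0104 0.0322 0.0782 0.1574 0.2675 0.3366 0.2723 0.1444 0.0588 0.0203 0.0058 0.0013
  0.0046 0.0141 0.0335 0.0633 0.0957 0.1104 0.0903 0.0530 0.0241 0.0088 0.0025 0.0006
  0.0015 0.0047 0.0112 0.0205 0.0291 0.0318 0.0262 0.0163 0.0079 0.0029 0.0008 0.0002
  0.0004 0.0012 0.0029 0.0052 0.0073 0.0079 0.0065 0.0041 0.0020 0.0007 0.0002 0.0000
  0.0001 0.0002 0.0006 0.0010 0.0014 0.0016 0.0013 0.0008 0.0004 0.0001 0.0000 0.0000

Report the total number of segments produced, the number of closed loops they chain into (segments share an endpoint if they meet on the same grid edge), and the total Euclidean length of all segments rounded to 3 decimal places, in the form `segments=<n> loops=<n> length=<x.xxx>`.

segments=16 loops=1 length=14.971

cell (0,3): code 0100 → (0.209,4.000)–(1.000,3.186)
cell (0,4): code 1100 → (0.426,5.000)–(0.209,4.000)
cell (0,5): code 1000 → (1.000,5.569)–(0.426,5.000)
cell (1,3): code 0110 → (1.000,3.186)–(2.000,3.118)
cell (1,5): code 1101 → (1.934,6.000)–(1.000,5.569)
cell (1,6): code 1000 → (2.000,6.052)–(1.934,6.000)
cell (2,3): code 0110 → (2.000,3.118)–(3.000,3.096)
cell (2,6): code 1001 → (3.000,6.751)–(2.000,6.052)
cell (3,3): code 0110 → (3.000,3.096)–(4.000,3.075)
cell (3,6): code 1001 → (4.000,6.919)–(3.000,6.751)
cell (4,3): code 0110 → (4.000,3.075)–(5.000,3.506)
cell (4,6): code 1001 → (5.000,6.555)–(4.000,6.919)
cell (5,3): code 0010 → (5.000,3.506)–(5.439,4.000)
cell (5,4): code 0011 → (5.439,4.000)–(5.769,5.000)
cell (5,5): code 0011 → (5.769,5.000)–(5.514,6.000)
cell (5,6): code 0001 → (5.514,6.000)–(5.000,6.555)
total: 16 segments, chained into 1 closed loop(s), length Σ = 14.971053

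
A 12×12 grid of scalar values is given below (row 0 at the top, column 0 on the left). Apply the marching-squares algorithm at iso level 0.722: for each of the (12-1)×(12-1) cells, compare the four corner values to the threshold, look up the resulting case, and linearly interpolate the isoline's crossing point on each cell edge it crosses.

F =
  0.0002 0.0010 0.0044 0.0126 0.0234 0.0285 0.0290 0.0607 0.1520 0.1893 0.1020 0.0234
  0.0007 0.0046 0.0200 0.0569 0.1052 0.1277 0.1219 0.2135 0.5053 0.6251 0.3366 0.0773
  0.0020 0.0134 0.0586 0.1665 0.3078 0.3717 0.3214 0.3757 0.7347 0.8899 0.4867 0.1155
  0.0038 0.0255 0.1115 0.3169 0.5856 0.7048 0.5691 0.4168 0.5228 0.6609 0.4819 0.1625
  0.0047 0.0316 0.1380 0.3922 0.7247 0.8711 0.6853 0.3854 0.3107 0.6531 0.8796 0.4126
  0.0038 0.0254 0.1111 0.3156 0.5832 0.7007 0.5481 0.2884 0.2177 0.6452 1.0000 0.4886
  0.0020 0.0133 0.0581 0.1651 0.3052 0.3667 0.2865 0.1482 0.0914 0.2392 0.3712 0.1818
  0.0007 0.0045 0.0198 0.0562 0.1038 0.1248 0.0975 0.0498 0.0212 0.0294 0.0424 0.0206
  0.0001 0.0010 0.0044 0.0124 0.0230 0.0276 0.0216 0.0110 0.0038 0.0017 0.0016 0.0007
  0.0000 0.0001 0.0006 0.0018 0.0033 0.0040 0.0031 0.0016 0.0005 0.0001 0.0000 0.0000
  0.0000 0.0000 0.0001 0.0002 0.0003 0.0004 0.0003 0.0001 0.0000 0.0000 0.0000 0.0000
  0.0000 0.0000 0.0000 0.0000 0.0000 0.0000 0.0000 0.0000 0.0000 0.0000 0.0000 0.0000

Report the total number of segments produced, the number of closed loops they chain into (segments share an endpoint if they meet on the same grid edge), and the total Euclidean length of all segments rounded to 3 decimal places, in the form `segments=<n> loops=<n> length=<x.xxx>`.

cell (1,7): code 0100 → (1.945,8.000)–(2.000,7.965)
cell (1,8): code 1100 → (1.366,9.000)–(1.945,8.000)
cell (1,9): code 1000 → (2.000,9.416)–(1.366,9.000)
cell (2,7): code 0010 → (2.000,7.965)–(2.060,8.000)
cell (2,8): code 0011 → (2.060,8.000)–(2.733,9.000)
cell (2,9): code 0001 → (2.733,9.000)–(2.000,9.416)
cell (3,3): code 0100 → (3.981,4.000)–(4.000,3.992)
cell (3,4): code 1100 → (3.103,5.000)–(3.981,4.000)
cell (3,5): code 1000 → (4.000,5.802)–(3.103,5.000)
cell (3,9): code 0100 → (3.604,10.000)–(4.000,9.304)
cell (3,10): code 1000 → (4.000,10.337)–(3.604,10.000)
cell (4,3): code 0010 → (4.000,3.992)–(4.019,4.000)
cell (4,4): code 0011 → (4.019,4.000)–(4.875,5.000)
cell (4,5): code 0001 → (4.875,5.000)–(4.000,5.802)
cell (4,9): code 0110 → (4.000,9.304)–(5.000,9.216)
cell (4,10): code 1001 → (5.000,10.544)–(4.000,10.337)
cell (5,9): code 0010 → (5.000,9.216)–(5.442,10.000)
cell (5,10): code 0001 → (5.442,10.000)–(5.000,10.544)
total: 18 segments, chained into 3 closed loop(s), length Σ = 14.123188

segments=18 loops=3 length=14.123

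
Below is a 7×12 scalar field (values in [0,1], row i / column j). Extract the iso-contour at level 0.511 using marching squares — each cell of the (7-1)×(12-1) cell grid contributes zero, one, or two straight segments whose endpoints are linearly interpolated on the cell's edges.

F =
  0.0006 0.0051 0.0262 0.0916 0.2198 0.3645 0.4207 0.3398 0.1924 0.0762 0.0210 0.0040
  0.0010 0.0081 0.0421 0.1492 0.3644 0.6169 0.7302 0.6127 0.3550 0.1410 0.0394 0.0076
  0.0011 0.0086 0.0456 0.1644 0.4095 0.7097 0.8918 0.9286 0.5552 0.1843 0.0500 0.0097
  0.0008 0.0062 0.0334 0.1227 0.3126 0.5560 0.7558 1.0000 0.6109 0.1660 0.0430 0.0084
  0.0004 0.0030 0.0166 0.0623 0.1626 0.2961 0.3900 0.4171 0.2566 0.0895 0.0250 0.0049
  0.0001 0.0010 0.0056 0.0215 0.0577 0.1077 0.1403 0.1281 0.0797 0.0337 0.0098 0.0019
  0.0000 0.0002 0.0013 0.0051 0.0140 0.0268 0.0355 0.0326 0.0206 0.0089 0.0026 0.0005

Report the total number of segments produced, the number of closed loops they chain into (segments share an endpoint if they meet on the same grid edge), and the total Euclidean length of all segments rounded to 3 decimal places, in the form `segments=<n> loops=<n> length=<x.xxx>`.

cell (0,4): code 0100 → (0.580,5.000)–(1.000,4.581)
cell (0,5): code 1100 → (0.292,6.000)–(0.580,5.000)
cell (0,6): code 1100 → (0.627,7.000)–(0.292,6.000)
cell (0,7): code 1000 → (1.000,7.395)–(0.627,7.000)
cell (1,4): code 0110 → (1.000,4.581)–(2.000,4.338)
cell (1,7): code 1101 → (1.779,8.000)–(1.000,7.395)
cell (1,8): code 1000 → (2.000,8.119)–(1.779,8.000)
cell (2,4): code 0110 → (2.000,4.338)–(3.000,4.815)
cell (2,8): code 1001 → (3.000,8.225)–(2.000,8.119)
cell (3,4): code 0010 → (3.000,4.815)–(3.173,5.000)
cell (3,5): code 0011 → (3.173,5.000)–(3.669,6.000)
cell (3,6): code 0011 → (3.669,6.000)–(3.839,7.000)
cell (3,7): code 0011 → (3.839,7.000)–(3.282,8.000)
cell (3,8): code 0001 → (3.282,8.000)–(3.000,8.225)
total: 14 segments, chained into 1 closed loop(s), length Σ = 11.500715

segments=14 loops=1 length=11.501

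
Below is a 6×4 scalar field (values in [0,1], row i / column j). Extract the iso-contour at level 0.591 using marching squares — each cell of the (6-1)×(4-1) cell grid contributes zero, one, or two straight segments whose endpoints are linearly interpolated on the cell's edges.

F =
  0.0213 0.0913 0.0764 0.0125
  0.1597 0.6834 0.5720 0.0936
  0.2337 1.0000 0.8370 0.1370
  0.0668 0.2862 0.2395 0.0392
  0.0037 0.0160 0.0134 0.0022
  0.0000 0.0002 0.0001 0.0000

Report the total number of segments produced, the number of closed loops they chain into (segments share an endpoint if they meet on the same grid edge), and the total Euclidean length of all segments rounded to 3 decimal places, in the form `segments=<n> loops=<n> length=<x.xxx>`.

segments=8 loops=1 length=5.656

cell (0,0): code 0100 → (0.844,1.000)–(1.000,0.824)
cell (0,1): code 1000 → (1.000,1.829)–(0.844,1.000)
cell (1,0): code 0110 → (1.000,0.824)–(2.000,0.466)
cell (1,1): code 1101 → (1.072,2.000)–(1.000,1.829)
cell (1,2): code 1000 → (2.000,2.351)–(1.072,2.000)
cell (2,0): code 0010 → (2.000,0.466)–(2.573,1.000)
cell (2,1): code 0011 → (2.573,1.000)–(2.412,2.000)
cell (2,2): code 0001 → (2.412,2.000)–(2.000,2.351)
total: 8 segments, chained into 1 closed loop(s), length Σ = 5.656358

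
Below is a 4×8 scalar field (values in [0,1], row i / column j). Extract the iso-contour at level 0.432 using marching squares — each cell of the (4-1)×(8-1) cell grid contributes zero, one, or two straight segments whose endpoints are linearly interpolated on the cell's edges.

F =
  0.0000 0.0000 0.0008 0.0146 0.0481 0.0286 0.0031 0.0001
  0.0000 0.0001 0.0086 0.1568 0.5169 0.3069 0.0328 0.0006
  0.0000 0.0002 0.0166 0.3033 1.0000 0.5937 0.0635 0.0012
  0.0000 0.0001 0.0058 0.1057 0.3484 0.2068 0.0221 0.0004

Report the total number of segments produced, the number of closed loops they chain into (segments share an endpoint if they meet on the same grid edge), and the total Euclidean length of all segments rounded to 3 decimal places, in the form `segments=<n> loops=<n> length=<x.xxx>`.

segments=8 loops=1 length=6.084

cell (0,3): code 0100 → (0.819,4.000)–(1.000,3.764)
cell (0,4): code 1000 → (1.000,4.404)–(0.819,4.000)
cell (1,3): code 0110 → (1.000,3.764)–(2.000,3.185)
cell (1,4): code 1101 → (1.436,5.000)–(1.000,4.404)
cell (1,5): code 1000 → (2.000,5.305)–(1.436,5.000)
cell (2,3): code 0010 → (2.000,3.185)–(2.872,4.000)
cell (2,4): code 0011 → (2.872,4.000)–(2.418,5.000)
cell (2,5): code 0001 → (2.418,5.000)–(2.000,5.305)
total: 8 segments, chained into 1 closed loop(s), length Σ = 6.084466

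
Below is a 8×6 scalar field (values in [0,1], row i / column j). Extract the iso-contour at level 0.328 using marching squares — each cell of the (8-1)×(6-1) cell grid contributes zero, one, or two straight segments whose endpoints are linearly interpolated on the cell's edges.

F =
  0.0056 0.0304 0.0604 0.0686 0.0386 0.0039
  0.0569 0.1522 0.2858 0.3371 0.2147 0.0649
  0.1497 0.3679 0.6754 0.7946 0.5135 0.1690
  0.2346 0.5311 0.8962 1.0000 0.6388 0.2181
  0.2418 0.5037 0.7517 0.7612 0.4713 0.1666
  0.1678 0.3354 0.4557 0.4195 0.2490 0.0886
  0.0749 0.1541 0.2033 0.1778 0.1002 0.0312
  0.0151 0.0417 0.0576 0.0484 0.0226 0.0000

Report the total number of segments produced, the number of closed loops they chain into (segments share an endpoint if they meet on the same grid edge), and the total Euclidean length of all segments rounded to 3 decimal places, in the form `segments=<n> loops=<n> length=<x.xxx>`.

cell (0,2): code 0100 → (0.966,3.000)–(1.000,2.823)
cell (0,3): code 1000 → (1.000,3.074)–(0.966,3.000)
cell (1,0): code 0100 → (1.815,1.000)–(2.000,0.817)
cell (1,1): code 1100 → (1.108,2.000)–(1.815,1.000)
cell (1,2): code 1110 → (1.000,2.823)–(1.108,2.000)
cell (1,3): code 1101 → (1.379,4.000)–(1.000,3.074)
cell (1,4): code 1000 → (2.000,4.538)–(1.379,4.000)
cell (2,0): code 0110 → (2.000,0.817)–(3.000,0.315)
cell (2,4): code 1001 → (3.000,4.739)–(2.000,4.538)
cell (3,0): code 0110 → (3.000,0.315)–(4.000,0.329)
cell (3,4): code 1001 → (4.000,4.470)–(3.000,4.739)
cell (4,0): code 0110 → (4.000,0.329)–(5.000,0.956)
cell (4,3): code 1011 → (5.000,3.537)–(4.645,4.000)
cell (4,4): code 0001 → (4.645,4.000)–(4.000,4.470)
cell (5,0): code 0010 → (5.000,0.956)–(5.041,1.000)
cell (5,1): code 0011 → (5.041,1.000)–(5.506,2.000)
cell (5,2): code 0011 → (5.506,2.000)–(5.379,3.000)
cell (5,3): code 0001 → (5.379,3.000)–(5.000,3.537)
total: 18 segments, chained into 1 closed loop(s), length Σ = 13.962977

segments=18 loops=1 length=13.963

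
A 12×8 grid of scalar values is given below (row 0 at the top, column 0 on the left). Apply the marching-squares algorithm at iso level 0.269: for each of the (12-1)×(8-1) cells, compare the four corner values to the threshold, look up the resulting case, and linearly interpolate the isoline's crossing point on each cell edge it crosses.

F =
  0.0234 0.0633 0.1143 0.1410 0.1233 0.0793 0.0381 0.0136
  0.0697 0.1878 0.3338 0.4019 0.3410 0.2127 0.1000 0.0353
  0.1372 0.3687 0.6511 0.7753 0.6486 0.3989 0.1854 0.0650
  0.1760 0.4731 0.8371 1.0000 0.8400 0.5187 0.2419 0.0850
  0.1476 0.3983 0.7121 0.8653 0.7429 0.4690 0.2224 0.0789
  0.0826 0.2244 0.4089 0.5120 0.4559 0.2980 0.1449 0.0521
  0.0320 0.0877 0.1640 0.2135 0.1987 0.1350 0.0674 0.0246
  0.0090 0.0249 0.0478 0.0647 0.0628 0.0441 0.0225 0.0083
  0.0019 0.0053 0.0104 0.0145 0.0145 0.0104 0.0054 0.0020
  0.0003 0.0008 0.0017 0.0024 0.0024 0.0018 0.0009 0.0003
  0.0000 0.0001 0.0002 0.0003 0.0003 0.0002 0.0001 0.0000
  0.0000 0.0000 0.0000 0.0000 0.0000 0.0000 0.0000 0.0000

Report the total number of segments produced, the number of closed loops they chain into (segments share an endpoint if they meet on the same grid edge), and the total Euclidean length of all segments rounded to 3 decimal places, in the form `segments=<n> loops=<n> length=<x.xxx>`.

cell (0,1): code 0100 → (0.705,2.000)–(1.000,1.556)
cell (0,2): code 1100 → (0.491,3.000)–(0.705,2.000)
cell (0,3): code 1100 → (0.669,4.000)–(0.491,3.000)
cell (0,4): code 1000 → (1.000,4.561)–(0.669,4.000)
cell (1,0): code 0100 → (1.449,1.000)–(2.000,0.569)
cell (1,1): code 1110 → (1.000,1.556)–(1.449,1.000)
cell (1,4): code 1101 → (1.302,5.000)–(1.000,4.561)
cell (1,5): code 1000 → (2.000,5.608)–(1.302,5.000)
cell (2,0): code 0110 → (2.000,0.569)–(3.000,0.313)
cell (2,5): code 1001 → (3.000,5.902)–(2.000,5.608)
cell (3,0): code 0110 → (3.000,0.313)–(4.000,0.484)
cell (3,5): code 1001 → (4.000,5.811)–(3.000,5.902)
cell (4,0): code 0010 → (4.000,0.484)–(4.744,1.000)
cell (4,1): code 0111 → (4.744,1.000)–(5.000,1.242)
cell (4,5): code 1001 → (5.000,5.189)–(4.000,5.811)
cell (5,1): code 0010 → (5.000,1.242)–(5.571,2.000)
cell (5,2): code 0011 → (5.571,2.000)–(5.814,3.000)
cell (5,3): code 0011 → (5.814,3.000)–(5.727,4.000)
cell (5,4): code 0011 → (5.727,4.000)–(5.178,5.000)
cell (5,5): code 0001 → (5.178,5.000)–(5.000,5.189)
total: 20 segments, chained into 1 closed loop(s), length Σ = 17.006497

segments=20 loops=1 length=17.006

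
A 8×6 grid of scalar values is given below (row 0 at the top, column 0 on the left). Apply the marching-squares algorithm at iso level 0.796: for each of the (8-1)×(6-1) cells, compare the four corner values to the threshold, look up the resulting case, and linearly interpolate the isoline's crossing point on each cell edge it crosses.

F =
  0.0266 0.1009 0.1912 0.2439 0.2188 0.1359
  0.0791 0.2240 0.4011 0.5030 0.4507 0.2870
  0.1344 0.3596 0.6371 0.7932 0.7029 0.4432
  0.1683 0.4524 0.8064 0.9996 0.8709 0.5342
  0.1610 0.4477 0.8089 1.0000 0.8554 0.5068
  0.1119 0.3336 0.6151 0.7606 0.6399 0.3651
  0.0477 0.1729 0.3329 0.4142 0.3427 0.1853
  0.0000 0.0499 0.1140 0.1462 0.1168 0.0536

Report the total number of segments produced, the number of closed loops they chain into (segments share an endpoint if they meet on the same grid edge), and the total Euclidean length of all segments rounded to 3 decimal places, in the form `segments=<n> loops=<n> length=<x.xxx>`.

segments=10 loops=1 length=7.892

cell (2,1): code 0100 → (2.939,2.000)–(3.000,1.971)
cell (2,2): code 1100 → (2.014,3.000)–(2.939,2.000)
cell (2,3): code 1100 → (2.554,4.000)–(2.014,3.000)
cell (2,4): code 1000 → (3.000,4.222)–(2.554,4.000)
cell (3,1): code 0110 → (3.000,1.971)–(4.000,1.964)
cell (3,4): code 1001 → (4.000,4.170)–(3.000,4.222)
cell (4,1): code 0010 → (4.000,1.964)–(4.067,2.000)
cell (4,2): code 0011 → (4.067,2.000)–(4.852,3.000)
cell (4,3): code 0011 → (4.852,3.000)–(4.276,4.000)
cell (4,4): code 0001 → (4.276,4.000)–(4.000,4.170)
total: 10 segments, chained into 1 closed loop(s), length Σ = 7.892229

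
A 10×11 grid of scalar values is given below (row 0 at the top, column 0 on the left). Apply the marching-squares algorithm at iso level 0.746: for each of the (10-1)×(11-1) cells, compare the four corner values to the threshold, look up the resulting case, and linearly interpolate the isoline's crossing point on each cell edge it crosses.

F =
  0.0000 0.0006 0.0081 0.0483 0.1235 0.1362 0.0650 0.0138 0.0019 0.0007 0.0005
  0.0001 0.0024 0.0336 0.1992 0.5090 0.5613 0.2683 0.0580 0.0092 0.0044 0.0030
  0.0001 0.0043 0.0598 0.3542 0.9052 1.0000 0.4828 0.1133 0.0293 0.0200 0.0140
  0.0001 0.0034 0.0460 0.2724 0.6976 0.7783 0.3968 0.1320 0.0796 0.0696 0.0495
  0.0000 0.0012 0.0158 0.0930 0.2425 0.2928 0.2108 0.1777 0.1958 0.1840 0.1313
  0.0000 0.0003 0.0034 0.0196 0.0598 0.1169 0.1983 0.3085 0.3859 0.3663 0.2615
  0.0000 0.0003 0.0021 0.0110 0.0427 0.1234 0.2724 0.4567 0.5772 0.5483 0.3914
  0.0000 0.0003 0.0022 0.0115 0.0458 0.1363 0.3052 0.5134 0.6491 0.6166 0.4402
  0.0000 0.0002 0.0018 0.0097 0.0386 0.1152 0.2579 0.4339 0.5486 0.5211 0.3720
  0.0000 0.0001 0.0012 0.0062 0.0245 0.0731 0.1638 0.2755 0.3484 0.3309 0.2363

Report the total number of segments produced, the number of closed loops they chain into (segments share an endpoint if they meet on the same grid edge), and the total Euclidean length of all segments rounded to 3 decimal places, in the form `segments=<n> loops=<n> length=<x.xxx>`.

segments=8 loops=1 length=5.326

cell (1,3): code 0100 → (1.598,4.000)–(2.000,3.711)
cell (1,4): code 1100 → (1.421,5.000)–(1.598,4.000)
cell (1,5): code 1000 → (2.000,5.491)–(1.421,5.000)
cell (2,3): code 0010 → (2.000,3.711)–(2.767,4.000)
cell (2,4): code 0111 → (2.767,4.000)–(3.000,4.600)
cell (2,5): code 1001 → (3.000,5.085)–(2.000,5.491)
cell (3,4): code 0010 → (3.000,4.600)–(3.067,5.000)
cell (3,5): code 0001 → (3.067,5.000)–(3.000,5.085)
total: 8 segments, chained into 1 closed loop(s), length Σ = 5.325513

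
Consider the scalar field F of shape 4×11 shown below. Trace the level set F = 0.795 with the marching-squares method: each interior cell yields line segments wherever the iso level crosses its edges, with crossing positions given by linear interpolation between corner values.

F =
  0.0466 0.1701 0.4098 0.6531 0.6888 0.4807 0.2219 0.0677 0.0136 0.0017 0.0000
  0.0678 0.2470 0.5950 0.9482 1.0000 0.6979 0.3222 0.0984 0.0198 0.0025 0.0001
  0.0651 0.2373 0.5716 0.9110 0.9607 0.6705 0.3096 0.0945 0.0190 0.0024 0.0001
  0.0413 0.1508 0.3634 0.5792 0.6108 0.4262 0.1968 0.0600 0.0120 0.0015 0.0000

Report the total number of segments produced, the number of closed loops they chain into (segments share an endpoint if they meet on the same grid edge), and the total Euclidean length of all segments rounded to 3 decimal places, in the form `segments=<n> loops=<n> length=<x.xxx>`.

cell (0,2): code 0100 → (0.481,3.000)–(1.000,2.566)
cell (0,3): code 1100 → (0.341,4.000)–(0.481,3.000)
cell (0,4): code 1000 → (1.000,4.679)–(0.341,4.000)
cell (1,2): code 0110 → (1.000,2.566)–(2.000,2.658)
cell (1,4): code 1001 → (2.000,4.571)–(1.000,4.679)
cell (2,2): code 0010 → (2.000,2.658)–(2.350,3.000)
cell (2,3): code 0011 → (2.350,3.000)–(2.474,4.000)
cell (2,4): code 0001 → (2.474,4.000)–(2.000,4.571)
total: 8 segments, chained into 1 closed loop(s), length Σ = 6.880305

segments=8 loops=1 length=6.880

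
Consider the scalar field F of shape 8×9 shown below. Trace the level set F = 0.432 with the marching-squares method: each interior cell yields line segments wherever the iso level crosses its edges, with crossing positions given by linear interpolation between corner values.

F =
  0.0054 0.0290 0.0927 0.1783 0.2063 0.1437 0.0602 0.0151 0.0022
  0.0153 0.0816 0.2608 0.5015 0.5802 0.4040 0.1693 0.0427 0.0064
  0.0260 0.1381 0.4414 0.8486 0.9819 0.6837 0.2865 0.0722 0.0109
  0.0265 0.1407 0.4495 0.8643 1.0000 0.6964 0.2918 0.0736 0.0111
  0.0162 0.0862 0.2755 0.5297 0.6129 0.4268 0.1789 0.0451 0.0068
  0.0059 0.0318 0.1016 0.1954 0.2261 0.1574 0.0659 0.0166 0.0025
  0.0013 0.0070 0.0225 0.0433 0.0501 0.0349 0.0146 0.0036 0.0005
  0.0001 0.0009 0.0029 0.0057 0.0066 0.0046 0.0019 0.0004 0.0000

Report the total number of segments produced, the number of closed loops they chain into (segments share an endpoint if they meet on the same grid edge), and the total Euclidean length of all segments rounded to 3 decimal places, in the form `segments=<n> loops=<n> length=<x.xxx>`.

cell (0,2): code 0100 → (0.785,3.000)–(1.000,2.711)
cell (0,3): code 1100 → (0.604,4.000)–(0.785,3.000)
cell (0,4): code 1000 → (1.000,4.841)–(0.604,4.000)
cell (1,1): code 0100 → (1.948,2.000)–(2.000,1.969)
cell (1,2): code 1110 → (1.000,2.711)–(1.948,2.000)
cell (1,4): code 1101 → (1.100,5.000)–(1.000,4.841)
cell (1,5): code 1000 → (2.000,5.634)–(1.100,5.000)
cell (2,1): code 0110 → (2.000,1.969)–(3.000,1.943)
cell (2,5): code 1001 → (3.000,5.653)–(2.000,5.634)
cell (3,1): code 0010 → (3.000,1.943)–(3.101,2.000)
cell (3,2): code 0111 → (3.101,2.000)–(4.000,2.616)
cell (3,4): code 1011 → (4.000,4.972)–(3.981,5.000)
cell (3,5): code 0001 → (3.981,5.000)–(3.000,5.653)
cell (4,2): code 0010 → (4.000,2.616)–(4.292,3.000)
cell (4,3): code 0011 → (4.292,3.000)–(4.468,4.000)
cell (4,4): code 0001 → (4.468,4.000)–(4.000,4.972)
total: 16 segments, chained into 1 closed loop(s), length Σ = 11.835441

segments=16 loops=1 length=11.835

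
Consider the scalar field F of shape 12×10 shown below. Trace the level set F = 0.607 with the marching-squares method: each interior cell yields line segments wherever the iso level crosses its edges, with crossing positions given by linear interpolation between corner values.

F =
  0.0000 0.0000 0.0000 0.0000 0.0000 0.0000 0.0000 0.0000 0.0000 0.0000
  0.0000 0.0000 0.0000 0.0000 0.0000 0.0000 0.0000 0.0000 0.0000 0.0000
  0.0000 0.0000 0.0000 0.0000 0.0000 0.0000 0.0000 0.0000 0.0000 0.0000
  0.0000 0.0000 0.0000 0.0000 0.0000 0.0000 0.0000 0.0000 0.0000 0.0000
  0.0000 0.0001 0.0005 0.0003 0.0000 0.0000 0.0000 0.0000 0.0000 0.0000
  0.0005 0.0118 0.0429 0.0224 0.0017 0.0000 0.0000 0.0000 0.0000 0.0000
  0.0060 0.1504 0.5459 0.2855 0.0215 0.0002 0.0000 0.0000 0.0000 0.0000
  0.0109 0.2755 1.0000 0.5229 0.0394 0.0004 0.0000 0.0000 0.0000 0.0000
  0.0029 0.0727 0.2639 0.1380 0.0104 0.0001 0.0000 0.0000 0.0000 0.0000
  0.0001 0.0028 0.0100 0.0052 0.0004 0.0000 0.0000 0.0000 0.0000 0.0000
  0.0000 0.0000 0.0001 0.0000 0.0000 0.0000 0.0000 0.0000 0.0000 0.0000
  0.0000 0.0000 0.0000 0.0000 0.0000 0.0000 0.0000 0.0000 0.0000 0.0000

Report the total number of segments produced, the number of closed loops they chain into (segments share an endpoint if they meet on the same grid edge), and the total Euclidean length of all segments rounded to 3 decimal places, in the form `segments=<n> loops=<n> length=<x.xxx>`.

cell (6,1): code 0100 → (6.135,2.000)–(7.000,1.458)
cell (6,2): code 1000 → (7.000,2.824)–(6.135,2.000)
cell (7,1): code 0010 → (7.000,1.458)–(7.534,2.000)
cell (7,2): code 0001 → (7.534,2.000)–(7.000,2.824)
total: 4 segments, chained into 1 closed loop(s), length Σ = 3.958910

segments=4 loops=1 length=3.959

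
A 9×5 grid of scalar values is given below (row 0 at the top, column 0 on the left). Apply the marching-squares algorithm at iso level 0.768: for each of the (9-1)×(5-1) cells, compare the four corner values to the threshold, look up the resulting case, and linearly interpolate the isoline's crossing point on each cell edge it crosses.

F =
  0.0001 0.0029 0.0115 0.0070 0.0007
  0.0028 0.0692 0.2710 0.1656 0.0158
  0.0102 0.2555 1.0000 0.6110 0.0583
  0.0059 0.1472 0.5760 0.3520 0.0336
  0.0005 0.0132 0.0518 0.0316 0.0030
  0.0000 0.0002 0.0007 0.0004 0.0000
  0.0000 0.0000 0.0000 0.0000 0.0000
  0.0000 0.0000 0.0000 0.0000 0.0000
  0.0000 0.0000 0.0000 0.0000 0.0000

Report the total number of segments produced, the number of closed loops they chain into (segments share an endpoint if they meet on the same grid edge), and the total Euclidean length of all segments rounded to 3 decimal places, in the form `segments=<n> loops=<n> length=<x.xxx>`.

cell (1,1): code 0100 → (1.682,2.000)–(2.000,1.688)
cell (1,2): code 1000 → (2.000,2.596)–(1.682,2.000)
cell (2,1): code 0010 → (2.000,1.688)–(2.547,2.000)
cell (2,2): code 0001 → (2.547,2.000)–(2.000,2.596)
total: 4 segments, chained into 1 closed loop(s), length Σ = 2.560462

segments=4 loops=1 length=2.560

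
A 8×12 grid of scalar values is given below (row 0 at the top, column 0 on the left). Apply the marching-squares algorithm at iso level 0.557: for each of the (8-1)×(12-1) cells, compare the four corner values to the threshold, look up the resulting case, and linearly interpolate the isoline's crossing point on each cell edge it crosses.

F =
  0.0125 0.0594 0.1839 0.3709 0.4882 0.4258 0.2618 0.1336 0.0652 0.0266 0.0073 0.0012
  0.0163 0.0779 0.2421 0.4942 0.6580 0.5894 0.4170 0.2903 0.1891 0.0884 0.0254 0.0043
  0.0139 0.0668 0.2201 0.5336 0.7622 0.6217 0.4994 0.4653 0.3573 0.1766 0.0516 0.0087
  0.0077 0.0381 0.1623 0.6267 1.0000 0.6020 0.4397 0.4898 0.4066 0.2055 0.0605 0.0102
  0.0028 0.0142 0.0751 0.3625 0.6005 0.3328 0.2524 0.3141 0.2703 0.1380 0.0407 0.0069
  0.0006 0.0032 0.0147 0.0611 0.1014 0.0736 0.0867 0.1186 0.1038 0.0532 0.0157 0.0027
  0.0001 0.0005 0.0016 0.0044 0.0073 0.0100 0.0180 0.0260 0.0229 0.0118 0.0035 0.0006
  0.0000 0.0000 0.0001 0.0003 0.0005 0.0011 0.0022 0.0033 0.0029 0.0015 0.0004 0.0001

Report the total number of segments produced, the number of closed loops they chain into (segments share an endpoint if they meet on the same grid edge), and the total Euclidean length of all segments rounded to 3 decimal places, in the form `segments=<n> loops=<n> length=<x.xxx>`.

segments=14 loops=1 length=9.662

cell (0,3): code 0100 → (0.405,4.000)–(1.000,3.383)
cell (0,4): code 1100 → (0.802,5.000)–(0.405,4.000)
cell (0,5): code 1000 → (1.000,5.188)–(0.802,5.000)
cell (1,3): code 0110 → (1.000,3.383)–(2.000,3.102)
cell (1,5): code 1001 → (2.000,5.529)–(1.000,5.188)
cell (2,2): code 0100 → (2.251,3.000)–(3.000,2.850)
cell (2,3): code 1110 → (2.000,3.102)–(2.251,3.000)
cell (2,5): code 1001 → (3.000,5.277)–(2.000,5.529)
cell (3,2): code 0010 → (3.000,2.850)–(3.264,3.000)
cell (3,3): code 0111 → (3.264,3.000)–(4.000,3.817)
cell (3,4): code 1011 → (4.000,4.162)–(3.167,5.000)
cell (3,5): code 0001 → (3.167,5.000)–(3.000,5.277)
cell (4,3): code 0010 → (4.000,3.817)–(4.087,4.000)
cell (4,4): code 0001 → (4.087,4.000)–(4.000,4.162)
total: 14 segments, chained into 1 closed loop(s), length Σ = 9.662260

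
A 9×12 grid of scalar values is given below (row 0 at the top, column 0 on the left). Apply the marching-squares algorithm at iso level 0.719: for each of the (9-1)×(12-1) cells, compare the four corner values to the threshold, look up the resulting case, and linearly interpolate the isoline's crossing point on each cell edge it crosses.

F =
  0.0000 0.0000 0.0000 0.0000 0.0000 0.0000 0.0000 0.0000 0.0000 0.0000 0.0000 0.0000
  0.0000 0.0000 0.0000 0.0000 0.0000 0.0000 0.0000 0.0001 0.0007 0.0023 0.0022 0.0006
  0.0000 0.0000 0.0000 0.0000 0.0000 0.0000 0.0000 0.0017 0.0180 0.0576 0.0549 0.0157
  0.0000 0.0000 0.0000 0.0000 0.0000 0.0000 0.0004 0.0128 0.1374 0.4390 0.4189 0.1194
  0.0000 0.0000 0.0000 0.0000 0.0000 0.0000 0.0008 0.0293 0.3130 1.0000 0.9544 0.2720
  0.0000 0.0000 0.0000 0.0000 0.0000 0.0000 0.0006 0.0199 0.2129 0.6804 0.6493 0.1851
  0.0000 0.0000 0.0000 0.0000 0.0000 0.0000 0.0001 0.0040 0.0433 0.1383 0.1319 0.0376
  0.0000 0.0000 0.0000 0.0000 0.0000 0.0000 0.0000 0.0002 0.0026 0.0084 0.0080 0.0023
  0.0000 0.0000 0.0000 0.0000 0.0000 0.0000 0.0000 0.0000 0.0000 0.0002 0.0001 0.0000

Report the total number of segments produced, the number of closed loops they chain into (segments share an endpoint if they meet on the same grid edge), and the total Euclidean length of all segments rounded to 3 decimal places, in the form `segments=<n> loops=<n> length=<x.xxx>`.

cell (3,8): code 0100 → (3.499,9.000)–(4.000,8.591)
cell (3,9): code 1100 → (3.560,10.000)–(3.499,9.000)
cell (3,10): code 1000 → (4.000,10.345)–(3.560,10.000)
cell (4,8): code 0010 → (4.000,8.591)–(4.879,9.000)
cell (4,9): code 0011 → (4.879,9.000)–(4.772,10.000)
cell (4,10): code 0001 → (4.772,10.000)–(4.000,10.345)
total: 6 segments, chained into 1 closed loop(s), length Σ = 5.027980

segments=6 loops=1 length=5.028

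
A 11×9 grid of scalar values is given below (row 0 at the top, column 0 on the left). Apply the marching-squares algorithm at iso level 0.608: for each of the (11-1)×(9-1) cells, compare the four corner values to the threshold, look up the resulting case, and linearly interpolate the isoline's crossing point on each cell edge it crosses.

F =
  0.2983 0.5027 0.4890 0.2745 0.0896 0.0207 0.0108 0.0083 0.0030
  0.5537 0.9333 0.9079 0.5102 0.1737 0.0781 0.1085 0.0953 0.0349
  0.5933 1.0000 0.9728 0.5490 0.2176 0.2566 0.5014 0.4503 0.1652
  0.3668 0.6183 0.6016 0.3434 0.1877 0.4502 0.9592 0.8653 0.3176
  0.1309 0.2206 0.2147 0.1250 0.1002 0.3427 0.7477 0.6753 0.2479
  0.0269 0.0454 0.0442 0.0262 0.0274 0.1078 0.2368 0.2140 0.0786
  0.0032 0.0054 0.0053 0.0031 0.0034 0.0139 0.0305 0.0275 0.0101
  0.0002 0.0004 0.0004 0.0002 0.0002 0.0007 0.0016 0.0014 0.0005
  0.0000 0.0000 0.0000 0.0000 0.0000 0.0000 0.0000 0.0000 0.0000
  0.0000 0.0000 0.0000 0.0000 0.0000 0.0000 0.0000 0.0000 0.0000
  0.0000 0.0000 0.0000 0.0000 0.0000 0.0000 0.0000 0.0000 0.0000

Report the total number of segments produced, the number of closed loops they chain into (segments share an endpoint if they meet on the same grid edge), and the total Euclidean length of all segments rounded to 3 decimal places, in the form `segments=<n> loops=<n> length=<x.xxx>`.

cell (0,0): code 0100 → (0.245,1.000)–(1.000,0.143)
cell (0,1): code 1100 → (0.284,2.000)–(0.245,1.000)
cell (0,2): code 1000 → (1.000,2.754)–(0.284,2.000)
cell (1,0): code 0110 → (1.000,0.143)–(2.000,0.036)
cell (1,2): code 1001 → (2.000,2.861)–(1.000,2.754)
cell (2,0): code 0110 → (2.000,0.036)–(3.000,0.959)
cell (2,1): code 1011 → (3.000,1.617)–(2.983,2.000)
cell (2,2): code 0001 → (2.983,2.000)–(2.000,2.861)
cell (2,5): code 0100 → (2.233,6.000)–(3.000,5.310)
cell (2,6): code 1100 → (2.380,7.000)–(2.233,6.000)
cell (2,7): code 1000 → (3.000,7.470)–(2.380,7.000)
cell (3,0): code 0010 → (3.000,0.959)–(3.026,1.000)
cell (3,1): code 0001 → (3.026,1.000)–(3.000,1.617)
cell (3,5): code 0110 → (3.000,5.310)–(4.000,5.655)
cell (3,7): code 1001 → (4.000,7.157)–(3.000,7.470)
cell (4,5): code 0010 → (4.000,5.655)–(4.273,6.000)
cell (4,6): code 0011 → (4.273,6.000)–(4.146,7.000)
cell (4,7): code 0001 → (4.146,7.000)–(4.000,7.157)
total: 18 segments, chained into 2 closed loop(s), length Σ = 15.499830

segments=18 loops=2 length=15.500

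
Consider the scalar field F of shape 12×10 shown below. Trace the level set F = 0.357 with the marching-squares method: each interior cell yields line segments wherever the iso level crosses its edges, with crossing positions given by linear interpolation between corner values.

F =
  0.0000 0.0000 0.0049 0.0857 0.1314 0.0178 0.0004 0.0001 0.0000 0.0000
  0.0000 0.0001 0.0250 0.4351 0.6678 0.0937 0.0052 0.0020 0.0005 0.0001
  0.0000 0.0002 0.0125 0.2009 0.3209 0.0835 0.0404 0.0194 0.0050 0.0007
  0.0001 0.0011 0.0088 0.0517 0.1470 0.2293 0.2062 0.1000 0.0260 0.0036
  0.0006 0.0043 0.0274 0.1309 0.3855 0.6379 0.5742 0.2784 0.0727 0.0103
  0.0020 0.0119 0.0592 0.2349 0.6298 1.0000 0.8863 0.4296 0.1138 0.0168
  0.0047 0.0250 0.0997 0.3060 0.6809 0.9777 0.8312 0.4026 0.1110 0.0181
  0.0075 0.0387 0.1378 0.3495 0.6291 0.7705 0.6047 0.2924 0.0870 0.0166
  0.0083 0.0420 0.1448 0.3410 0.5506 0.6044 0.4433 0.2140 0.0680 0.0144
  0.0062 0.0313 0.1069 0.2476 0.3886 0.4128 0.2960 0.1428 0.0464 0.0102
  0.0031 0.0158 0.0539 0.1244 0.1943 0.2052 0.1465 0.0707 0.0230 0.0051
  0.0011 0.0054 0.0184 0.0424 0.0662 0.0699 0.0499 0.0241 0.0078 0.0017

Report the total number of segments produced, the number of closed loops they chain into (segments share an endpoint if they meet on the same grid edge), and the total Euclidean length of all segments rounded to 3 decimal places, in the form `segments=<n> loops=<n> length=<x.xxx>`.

cell (0,2): code 0100 → (0.776,3.000)–(1.000,2.810)
cell (0,3): code 1100 → (0.421,4.000)–(0.776,3.000)
cell (0,4): code 1000 → (1.000,4.541)–(0.421,4.000)
cell (1,2): code 0010 → (1.000,2.810)–(1.333,3.000)
cell (1,3): code 0011 → (1.333,3.000)–(1.896,4.000)
cell (1,4): code 0001 → (1.896,4.000)–(1.000,4.541)
cell (3,3): code 0100 → (3.881,4.000)–(4.000,3.888)
cell (3,4): code 1100 → (3.313,5.000)–(3.881,4.000)
cell (3,5): code 1100 → (3.410,6.000)–(3.313,5.000)
cell (3,6): code 1000 → (4.000,6.734)–(3.410,6.000)
cell (4,3): code 0110 → (4.000,3.888)–(5.000,3.309)
cell (4,6): code 1101 → (4.520,7.000)–(4.000,6.734)
cell (4,7): code 1000 → (5.000,7.230)–(4.520,7.000)
cell (5,3): code 0110 → (5.000,3.309)–(6.000,3.136)
cell (5,7): code 1001 → (6.000,7.156)–(5.000,7.230)
cell (6,3): code 0110 → (6.000,3.136)–(7.000,3.027)
cell (6,6): code 1011 → (7.000,6.793)–(6.414,7.000)
cell (6,7): code 0001 → (6.414,7.000)–(6.000,7.156)
cell (7,3): code 0110 → (7.000,3.027)–(8.000,3.076)
cell (7,6): code 1001 → (8.000,6.376)–(7.000,6.793)
cell (8,3): code 0110 → (8.000,3.076)–(9.000,3.776)
cell (8,5): code 1011 → (9.000,5.478)–(8.586,6.000)
cell (8,6): code 0001 → (8.586,6.000)–(8.000,6.376)
cell (9,3): code 0010 → (9.000,3.776)–(9.163,4.000)
cell (9,4): code 0011 → (9.163,4.000)–(9.269,5.000)
cell (9,5): code 0001 → (9.269,5.000)–(9.000,5.478)
total: 26 segments, chained into 2 closed loop(s), length Σ = 20.844501

segments=26 loops=2 length=20.845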